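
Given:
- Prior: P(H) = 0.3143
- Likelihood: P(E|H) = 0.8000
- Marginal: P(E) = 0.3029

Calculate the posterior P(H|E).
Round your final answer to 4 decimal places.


Using Bayes' theorem:

P(H|E) = P(E|H) × P(H) / P(E)
       = 0.8000 × 0.3143 / 0.3029
       = 0.25144000 / 0.3029
       = 0.8301

The evidence strengthens our belief in H.
Prior: 0.3143 → Posterior: 0.8301


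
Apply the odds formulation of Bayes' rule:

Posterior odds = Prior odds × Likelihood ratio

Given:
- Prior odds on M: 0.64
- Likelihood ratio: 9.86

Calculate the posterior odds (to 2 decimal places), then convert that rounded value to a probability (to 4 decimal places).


Step 1: Calculate posterior odds
Posterior odds = Prior odds × LR
               = 0.64 × 9.86
               = 6.31

Step 2: Convert to probability
P(M|E) = Posterior odds / (1 + Posterior odds)
       = 6.31 / (1 + 6.31)
       = 6.31 / 7.31
       = 0.8632

The evidence increased P(M) from 0.3902 to 0.8632.


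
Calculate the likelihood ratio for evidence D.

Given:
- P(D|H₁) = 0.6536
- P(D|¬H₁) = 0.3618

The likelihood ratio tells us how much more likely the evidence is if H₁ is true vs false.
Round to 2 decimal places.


Likelihood Ratio (LR) = P(D|H₁) / P(D|¬H₁)

LR = 0.6536 / 0.3618
   = 1.81

The evidence is 1.81 times more likely if H₁ is true than if H₁ is false.
Since LR > 1, the evidence supports H₁ over ¬H₁.


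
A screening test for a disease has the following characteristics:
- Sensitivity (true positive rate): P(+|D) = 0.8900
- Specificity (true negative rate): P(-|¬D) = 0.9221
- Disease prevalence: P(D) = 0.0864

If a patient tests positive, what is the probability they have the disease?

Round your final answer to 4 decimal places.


Let D = has disease, + = positive test

Given:
- P(D) = 0.0864 (prevalence)
- P(+|D) = 0.8900 (sensitivity)
- P(-|¬D) = 0.9221 (specificity)
- P(+|¬D) = 0.0779 (false positive rate = 1 - specificity)

Step 1: Find P(+)
P(+) = P(+|D)P(D) + P(+|¬D)P(¬D)
     = 0.8900 × 0.0864 + 0.0779 × 0.9136
     = 0.07689600 + 0.07116944
     = 0.14806544

Step 2: Apply Bayes' theorem for P(D|+)
P(D|+) = P(+|D)P(D) / P(+)
       = 0.07689600 / 0.14806544
       = 0.5193


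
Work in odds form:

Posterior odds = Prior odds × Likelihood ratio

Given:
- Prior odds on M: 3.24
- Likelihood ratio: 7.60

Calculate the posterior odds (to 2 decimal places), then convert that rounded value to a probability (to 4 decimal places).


Step 1: Calculate posterior odds
Posterior odds = Prior odds × LR
               = 3.24 × 7.60
               = 24.62

Step 2: Convert to probability
P(M|E) = Posterior odds / (1 + Posterior odds)
       = 24.62 / (1 + 24.62)
       = 24.62 / 25.62
       = 0.9610

The evidence increased P(M) from 0.7642 to 0.9610.


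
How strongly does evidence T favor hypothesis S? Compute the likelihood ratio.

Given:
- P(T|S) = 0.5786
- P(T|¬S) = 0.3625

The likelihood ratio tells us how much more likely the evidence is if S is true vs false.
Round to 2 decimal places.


Likelihood Ratio (LR) = P(T|S) / P(T|¬S)

LR = 0.5786 / 0.3625
   = 1.60

The evidence is 1.60 times more likely if S is true than if S is false.
LR > 1, so observing T raises the odds in favor of S.


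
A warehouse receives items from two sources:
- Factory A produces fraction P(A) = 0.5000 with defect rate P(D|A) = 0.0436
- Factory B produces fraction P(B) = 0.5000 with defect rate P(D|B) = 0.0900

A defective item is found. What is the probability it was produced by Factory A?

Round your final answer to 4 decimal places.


Let A = from Factory A, D = defective

Given:
- P(A) = 0.5000, P(B) = 0.5000
- P(D|A) = 0.0436, P(D|B) = 0.0900

Step 1: Find P(D)
P(D) = P(D|A)P(A) + P(D|B)P(B)
     = 0.0436 × 0.5000 + 0.0900 × 0.5000
     = 0.02180000 + 0.04500000
     = 0.06680000

Step 2: Apply Bayes' theorem
P(A|D) = P(D|A)P(A) / P(D)
       = 0.02180000 / 0.06680000
       = 0.3263


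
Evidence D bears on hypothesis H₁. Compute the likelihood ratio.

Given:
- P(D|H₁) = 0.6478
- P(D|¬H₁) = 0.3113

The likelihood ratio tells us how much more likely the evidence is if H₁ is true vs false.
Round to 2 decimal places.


Likelihood Ratio (LR) = P(D|H₁) / P(D|¬H₁)

LR = 0.6478 / 0.3113
   = 2.08

The evidence is 2.08 times more likely if H₁ is true than if H₁ is false.
Because LR exceeds 1, D is evidence for H₁.


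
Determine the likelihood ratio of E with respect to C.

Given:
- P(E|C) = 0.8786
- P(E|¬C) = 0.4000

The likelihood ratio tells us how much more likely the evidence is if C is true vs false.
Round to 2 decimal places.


Likelihood Ratio (LR) = P(E|C) / P(E|¬C)

LR = 0.8786 / 0.4000
   = 2.20

The evidence is 2.20 times more likely if C is true than if C is false.
Because LR exceeds 1, E is evidence for C.


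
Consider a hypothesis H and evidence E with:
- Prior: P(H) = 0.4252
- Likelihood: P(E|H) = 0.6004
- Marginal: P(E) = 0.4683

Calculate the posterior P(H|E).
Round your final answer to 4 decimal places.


Using Bayes' theorem:

P(H|E) = P(E|H) × P(H) / P(E)
       = 0.6004 × 0.4252 / 0.4683
       = 0.25529008 / 0.4683
       = 0.5451

The evidence strengthens our belief in H.
Prior: 0.4252 → Posterior: 0.5451


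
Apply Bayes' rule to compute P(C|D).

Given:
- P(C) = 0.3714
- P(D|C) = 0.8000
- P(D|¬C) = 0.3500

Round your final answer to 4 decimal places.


Bayes' theorem: P(C|D) = P(D|C) × P(C) / P(D)

Step 1: Calculate P(D) using law of total probability
P(D) = P(D|C)P(C) + P(D|¬C)P(¬C)
     = 0.8000 × 0.3714 + 0.3500 × 0.6286
     = 0.29712000 + 0.22001000
     = 0.51713000

Step 2: Apply Bayes' theorem
P(C|D) = P(D|C) × P(C) / P(D)
       = 0.29712000 / 0.51713000
       = 0.5746


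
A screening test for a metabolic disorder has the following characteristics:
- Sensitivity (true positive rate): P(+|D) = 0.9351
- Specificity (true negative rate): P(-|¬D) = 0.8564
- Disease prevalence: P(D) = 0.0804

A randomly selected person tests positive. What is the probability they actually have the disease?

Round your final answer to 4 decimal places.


Let D = has disease, + = positive test

Given:
- P(D) = 0.0804 (prevalence)
- P(+|D) = 0.9351 (sensitivity)
- P(-|¬D) = 0.8564 (specificity)
- P(+|¬D) = 0.1436 (false positive rate = 1 - specificity)

Step 1: Find P(+)
P(+) = P(+|D)P(D) + P(+|¬D)P(¬D)
     = 0.9351 × 0.0804 + 0.1436 × 0.9196
     = 0.07518204 + 0.13205456
     = 0.20723660

Step 2: Apply Bayes' theorem for P(D|+)
P(D|+) = P(+|D)P(D) / P(+)
       = 0.07518204 / 0.20723660
       = 0.3628


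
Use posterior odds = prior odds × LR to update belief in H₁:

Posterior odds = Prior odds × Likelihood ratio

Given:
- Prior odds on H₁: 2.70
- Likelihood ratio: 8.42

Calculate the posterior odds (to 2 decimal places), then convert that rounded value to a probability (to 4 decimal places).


Step 1: Calculate posterior odds
Posterior odds = Prior odds × LR
               = 2.70 × 8.42
               = 22.73

Step 2: Convert to probability
P(H₁|E) = Posterior odds / (1 + Posterior odds)
       = 22.73 / (1 + 22.73)
       = 22.73 / 23.73
       = 0.9579

The evidence increased P(H₁) from 0.7297 to 0.9579.


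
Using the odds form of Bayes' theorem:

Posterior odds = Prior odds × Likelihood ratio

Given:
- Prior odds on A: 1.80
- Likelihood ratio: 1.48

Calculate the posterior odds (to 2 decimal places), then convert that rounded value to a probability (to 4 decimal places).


Step 1: Calculate posterior odds
Posterior odds = Prior odds × LR
               = 1.80 × 1.48
               = 2.66

Step 2: Convert to probability
P(A|E) = Posterior odds / (1 + Posterior odds)
       = 2.66 / (1 + 2.66)
       = 2.66 / 3.66
       = 0.7268

The evidence increased P(A) from 0.6429 to 0.7268.


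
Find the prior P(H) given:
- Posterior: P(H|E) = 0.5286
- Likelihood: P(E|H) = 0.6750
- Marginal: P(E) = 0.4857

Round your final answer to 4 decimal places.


From Bayes' theorem: P(H|E) = P(E|H) × P(H) / P(E)

Rearranging for P(H):
P(H) = P(H|E) × P(E) / P(E|H)
     = 0.5286 × 0.4857 / 0.6750
     = 0.25674102 / 0.6750
     = 0.3804


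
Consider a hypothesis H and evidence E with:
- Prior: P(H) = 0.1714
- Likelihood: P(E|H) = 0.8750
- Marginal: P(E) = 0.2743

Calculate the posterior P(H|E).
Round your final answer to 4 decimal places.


Using Bayes' theorem:

P(H|E) = P(E|H) × P(H) / P(E)
       = 0.8750 × 0.1714 / 0.2743
       = 0.14997500 / 0.2743
       = 0.5468

The evidence strengthens our belief in H.
Prior: 0.1714 → Posterior: 0.5468


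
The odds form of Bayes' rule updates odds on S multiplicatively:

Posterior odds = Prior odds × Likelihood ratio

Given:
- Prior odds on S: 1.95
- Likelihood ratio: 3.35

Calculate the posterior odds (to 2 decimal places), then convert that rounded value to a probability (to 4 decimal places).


Step 1: Calculate posterior odds
Posterior odds = Prior odds × LR
               = 1.95 × 3.35
               = 6.53

Step 2: Convert to probability
P(S|E) = Posterior odds / (1 + Posterior odds)
       = 6.53 / (1 + 6.53)
       = 6.53 / 7.53
       = 0.8672

The evidence increased P(S) from 0.6610 to 0.8672.


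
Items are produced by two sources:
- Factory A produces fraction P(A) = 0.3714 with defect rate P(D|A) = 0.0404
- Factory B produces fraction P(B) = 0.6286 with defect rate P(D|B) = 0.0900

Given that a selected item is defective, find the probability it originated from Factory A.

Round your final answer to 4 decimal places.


Let A = from Factory A, D = defective

Given:
- P(A) = 0.3714, P(B) = 0.6286
- P(D|A) = 0.0404, P(D|B) = 0.0900

Step 1: Find P(D)
P(D) = P(D|A)P(A) + P(D|B)P(B)
     = 0.0404 × 0.3714 + 0.0900 × 0.6286
     = 0.01500456 + 0.05657400
     = 0.07157856

Step 2: Apply Bayes' theorem
P(A|D) = P(D|A)P(A) / P(D)
       = 0.01500456 / 0.07157856
       = 0.2096


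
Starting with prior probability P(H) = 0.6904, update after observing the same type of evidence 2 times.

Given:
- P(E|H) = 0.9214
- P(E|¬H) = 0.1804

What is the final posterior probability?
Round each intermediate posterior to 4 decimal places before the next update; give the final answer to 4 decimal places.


Sequential Bayesian updating:

Initial prior: P(H) = 0.6904

Update 1:
  P(E) = 0.9214 × 0.6904 + 0.1804 × 0.3096 = 0.63613456 + 0.05585184 = 0.69198640
  P(H|E) = 0.63613456 / 0.69198640 = 0.9193

Update 2:
  P(E) = 0.9214 × 0.9193 + 0.1804 × 0.0807 = 0.84704302 + 0.01455828 = 0.86160130
  P(H|E) = 0.84704302 / 0.86160130 = 0.9831

Final posterior: 0.9831


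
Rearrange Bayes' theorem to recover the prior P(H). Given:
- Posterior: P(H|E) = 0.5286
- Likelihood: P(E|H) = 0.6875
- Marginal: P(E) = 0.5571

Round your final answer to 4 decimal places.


From Bayes' theorem: P(H|E) = P(E|H) × P(H) / P(E)

Rearranging for P(H):
P(H) = P(H|E) × P(E) / P(E|H)
     = 0.5286 × 0.5571 / 0.6875
     = 0.29448306 / 0.6875
     = 0.4283


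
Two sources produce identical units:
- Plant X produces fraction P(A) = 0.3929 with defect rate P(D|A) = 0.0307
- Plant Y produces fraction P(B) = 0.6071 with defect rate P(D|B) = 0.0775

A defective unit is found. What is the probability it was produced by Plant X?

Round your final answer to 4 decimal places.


Let A = from Plant X, D = defective

Given:
- P(A) = 0.3929, P(B) = 0.6071
- P(D|A) = 0.0307, P(D|B) = 0.0775

Step 1: Find P(D)
P(D) = P(D|A)P(A) + P(D|B)P(B)
     = 0.0307 × 0.3929 + 0.0775 × 0.6071
     = 0.01206203 + 0.04705025
     = 0.05911228

Step 2: Apply Bayes' theorem
P(A|D) = P(D|A)P(A) / P(D)
       = 0.01206203 / 0.05911228
       = 0.2041


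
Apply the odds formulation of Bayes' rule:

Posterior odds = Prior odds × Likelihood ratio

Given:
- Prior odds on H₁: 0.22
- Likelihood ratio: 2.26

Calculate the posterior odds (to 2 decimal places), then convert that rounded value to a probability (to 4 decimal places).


Step 1: Calculate posterior odds
Posterior odds = Prior odds × LR
               = 0.22 × 2.26
               = 0.50

Step 2: Convert to probability
P(H₁|E) = Posterior odds / (1 + Posterior odds)
       = 0.50 / (1 + 0.50)
       = 0.50 / 1.50
       = 0.3333

The evidence increased P(H₁) from 0.1803 to 0.3333.


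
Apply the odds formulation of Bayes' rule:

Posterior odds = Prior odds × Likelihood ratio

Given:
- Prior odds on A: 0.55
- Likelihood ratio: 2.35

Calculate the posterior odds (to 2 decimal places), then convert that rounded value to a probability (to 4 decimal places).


Step 1: Calculate posterior odds
Posterior odds = Prior odds × LR
               = 0.55 × 2.35
               = 1.29

Step 2: Convert to probability
P(A|E) = Posterior odds / (1 + Posterior odds)
       = 1.29 / (1 + 1.29)
       = 1.29 / 2.29
       = 0.5633

The evidence increased P(A) from 0.3548 to 0.5633.


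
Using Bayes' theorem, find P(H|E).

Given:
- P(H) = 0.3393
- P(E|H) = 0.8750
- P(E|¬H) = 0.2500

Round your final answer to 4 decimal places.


Bayes' theorem: P(H|E) = P(E|H) × P(H) / P(E)

Step 1: Calculate P(E) using law of total probability
P(E) = P(E|H)P(H) + P(E|¬H)P(¬H)
     = 0.8750 × 0.3393 + 0.2500 × 0.6607
     = 0.29688750 + 0.16517500
     = 0.46206250

Step 2: Apply Bayes' theorem
P(H|E) = P(E|H) × P(H) / P(E)
       = 0.29688750 / 0.46206250
       = 0.6425


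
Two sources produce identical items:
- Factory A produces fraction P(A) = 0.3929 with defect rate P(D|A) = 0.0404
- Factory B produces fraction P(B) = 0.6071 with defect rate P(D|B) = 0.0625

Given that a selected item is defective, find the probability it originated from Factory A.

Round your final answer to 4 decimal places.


Let A = from Factory A, D = defective

Given:
- P(A) = 0.3929, P(B) = 0.6071
- P(D|A) = 0.0404, P(D|B) = 0.0625

Step 1: Find P(D)
P(D) = P(D|A)P(A) + P(D|B)P(B)
     = 0.0404 × 0.3929 + 0.0625 × 0.6071
     = 0.01587316 + 0.03794375
     = 0.05381691

Step 2: Apply Bayes' theorem
P(A|D) = P(D|A)P(A) / P(D)
       = 0.01587316 / 0.05381691
       = 0.2949


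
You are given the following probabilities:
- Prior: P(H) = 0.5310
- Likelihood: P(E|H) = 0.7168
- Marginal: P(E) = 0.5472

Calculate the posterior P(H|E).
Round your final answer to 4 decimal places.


Using Bayes' theorem:

P(H|E) = P(E|H) × P(H) / P(E)
       = 0.7168 × 0.5310 / 0.5472
       = 0.38062080 / 0.5472
       = 0.6956

The evidence strengthens our belief in H.
Prior: 0.5310 → Posterior: 0.6956


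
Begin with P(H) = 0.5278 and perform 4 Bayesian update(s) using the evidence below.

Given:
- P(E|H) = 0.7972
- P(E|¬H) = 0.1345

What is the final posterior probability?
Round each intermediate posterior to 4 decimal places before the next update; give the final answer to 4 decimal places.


Sequential Bayesian updating:

Initial prior: P(H) = 0.5278

Update 1:
  P(E) = 0.7972 × 0.5278 + 0.1345 × 0.4722 = 0.42076216 + 0.06351090 = 0.48427306
  P(H|E) = 0.42076216 / 0.48427306 = 0.8689

Update 2:
  P(E) = 0.7972 × 0.8689 + 0.1345 × 0.1311 = 0.69268708 + 0.01763295 = 0.71032003
  P(H|E) = 0.69268708 / 0.71032003 = 0.9752

Update 3:
  P(E) = 0.7972 × 0.9752 + 0.1345 × 0.0248 = 0.77742944 + 0.00333560 = 0.78076504
  P(H|E) = 0.77742944 / 0.78076504 = 0.9957

Update 4:
  P(E) = 0.7972 × 0.9957 + 0.1345 × 0.0043 = 0.79377204 + 0.00057835 = 0.79435039
  P(H|E) = 0.79377204 / 0.79435039 = 0.9993

Final posterior: 0.9993


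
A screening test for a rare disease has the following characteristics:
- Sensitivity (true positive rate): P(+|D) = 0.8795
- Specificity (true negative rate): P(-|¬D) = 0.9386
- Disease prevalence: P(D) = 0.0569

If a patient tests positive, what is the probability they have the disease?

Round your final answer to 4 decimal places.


Let D = has disease, + = positive test

Given:
- P(D) = 0.0569 (prevalence)
- P(+|D) = 0.8795 (sensitivity)
- P(-|¬D) = 0.9386 (specificity)
- P(+|¬D) = 0.0614 (false positive rate = 1 - specificity)

Step 1: Find P(+)
P(+) = P(+|D)P(D) + P(+|¬D)P(¬D)
     = 0.8795 × 0.0569 + 0.0614 × 0.9431
     = 0.05004355 + 0.05790634
     = 0.10794989

Step 2: Apply Bayes' theorem for P(D|+)
P(D|+) = P(+|D)P(D) / P(+)
       = 0.05004355 / 0.10794989
       = 0.4636


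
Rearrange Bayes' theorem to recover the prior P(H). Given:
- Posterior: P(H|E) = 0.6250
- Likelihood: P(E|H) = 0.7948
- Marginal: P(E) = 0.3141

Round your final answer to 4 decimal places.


From Bayes' theorem: P(H|E) = P(E|H) × P(H) / P(E)

Rearranging for P(H):
P(H) = P(H|E) × P(E) / P(E|H)
     = 0.6250 × 0.3141 / 0.7948
     = 0.19631250 / 0.7948
     = 0.2470


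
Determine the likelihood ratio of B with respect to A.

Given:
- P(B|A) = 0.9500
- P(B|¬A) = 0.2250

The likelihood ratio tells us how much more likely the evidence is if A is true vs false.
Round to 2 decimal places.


Likelihood Ratio (LR) = P(B|A) / P(B|¬A)

LR = 0.9500 / 0.2250
   = 4.22

The evidence is 4.22 times more likely if A is true than if A is false.
LR > 1, so observing B raises the odds in favor of A.


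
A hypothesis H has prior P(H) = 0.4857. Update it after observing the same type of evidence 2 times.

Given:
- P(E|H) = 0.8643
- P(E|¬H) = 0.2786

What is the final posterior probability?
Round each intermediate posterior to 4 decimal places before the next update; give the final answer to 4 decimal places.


Sequential Bayesian updating:

Initial prior: P(H) = 0.4857

Update 1:
  P(E) = 0.8643 × 0.4857 + 0.2786 × 0.5143 = 0.41979051 + 0.14328398 = 0.56307449
  P(H|E) = 0.41979051 / 0.56307449 = 0.7455

Update 2:
  P(E) = 0.8643 × 0.7455 + 0.2786 × 0.2545 = 0.64433565 + 0.07090370 = 0.71523935
  P(H|E) = 0.64433565 / 0.71523935 = 0.9009

Final posterior: 0.9009


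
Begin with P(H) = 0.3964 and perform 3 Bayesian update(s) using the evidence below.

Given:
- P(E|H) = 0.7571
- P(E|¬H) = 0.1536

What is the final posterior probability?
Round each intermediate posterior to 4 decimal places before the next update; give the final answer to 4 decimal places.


Sequential Bayesian updating:

Initial prior: P(H) = 0.3964

Update 1:
  P(E) = 0.7571 × 0.3964 + 0.1536 × 0.6036 = 0.30011444 + 0.09271296 = 0.39282740
  P(H|E) = 0.30011444 / 0.39282740 = 0.7640

Update 2:
  P(E) = 0.7571 × 0.7640 + 0.1536 × 0.2360 = 0.57842440 + 0.03624960 = 0.61467400
  P(H|E) = 0.57842440 / 0.61467400 = 0.9410

Update 3:
  P(E) = 0.7571 × 0.9410 + 0.1536 × 0.0590 = 0.71243110 + 0.00906240 = 0.72149350
  P(H|E) = 0.71243110 / 0.72149350 = 0.9874

Final posterior: 0.9874


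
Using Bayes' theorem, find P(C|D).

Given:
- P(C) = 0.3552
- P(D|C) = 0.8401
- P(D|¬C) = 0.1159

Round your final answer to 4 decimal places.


Bayes' theorem: P(C|D) = P(D|C) × P(C) / P(D)

Step 1: Calculate P(D) using law of total probability
P(D) = P(D|C)P(C) + P(D|¬C)P(¬C)
     = 0.8401 × 0.3552 + 0.1159 × 0.6448
     = 0.29840352 + 0.07473232
     = 0.37313584

Step 2: Apply Bayes' theorem
P(C|D) = P(D|C) × P(C) / P(D)
       = 0.29840352 / 0.37313584
       = 0.7997


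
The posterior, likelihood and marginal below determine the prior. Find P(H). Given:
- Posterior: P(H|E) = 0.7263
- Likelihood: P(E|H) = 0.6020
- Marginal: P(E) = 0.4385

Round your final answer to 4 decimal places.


From Bayes' theorem: P(H|E) = P(E|H) × P(H) / P(E)

Rearranging for P(H):
P(H) = P(H|E) × P(E) / P(E|H)
     = 0.7263 × 0.4385 / 0.6020
     = 0.31848255 / 0.6020
     = 0.5290


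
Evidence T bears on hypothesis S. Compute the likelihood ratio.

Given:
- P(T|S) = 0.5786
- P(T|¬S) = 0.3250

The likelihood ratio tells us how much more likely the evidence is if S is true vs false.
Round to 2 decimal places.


Likelihood Ratio (LR) = P(T|S) / P(T|¬S)

LR = 0.5786 / 0.3250
   = 1.78

The evidence is 1.78 times more likely if S is true than if S is false.
Because LR exceeds 1, T is evidence for S.


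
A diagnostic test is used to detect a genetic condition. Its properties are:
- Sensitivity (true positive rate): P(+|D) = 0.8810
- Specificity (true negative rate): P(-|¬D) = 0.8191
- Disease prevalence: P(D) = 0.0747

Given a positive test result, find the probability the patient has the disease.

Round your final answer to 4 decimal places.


Let D = has disease, + = positive test

Given:
- P(D) = 0.0747 (prevalence)
- P(+|D) = 0.8810 (sensitivity)
- P(-|¬D) = 0.8191 (specificity)
- P(+|¬D) = 0.1809 (false positive rate = 1 - specificity)

Step 1: Find P(+)
P(+) = P(+|D)P(D) + P(+|¬D)P(¬D)
     = 0.8810 × 0.0747 + 0.1809 × 0.9253
     = 0.06581070 + 0.16738677
     = 0.23319747

Step 2: Apply Bayes' theorem for P(D|+)
P(D|+) = P(+|D)P(D) / P(+)
       = 0.06581070 / 0.23319747
       = 0.2822


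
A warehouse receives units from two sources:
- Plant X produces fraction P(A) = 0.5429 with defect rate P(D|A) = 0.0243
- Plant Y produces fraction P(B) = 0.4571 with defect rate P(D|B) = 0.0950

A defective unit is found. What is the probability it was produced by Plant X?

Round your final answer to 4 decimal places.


Let A = from Plant X, D = defective

Given:
- P(A) = 0.5429, P(B) = 0.4571
- P(D|A) = 0.0243, P(D|B) = 0.0950

Step 1: Find P(D)
P(D) = P(D|A)P(A) + P(D|B)P(B)
     = 0.0243 × 0.5429 + 0.0950 × 0.4571
     = 0.01319247 + 0.04342450
     = 0.05661697

Step 2: Apply Bayes' theorem
P(A|D) = P(D|A)P(A) / P(D)
       = 0.01319247 / 0.05661697
       = 0.2330


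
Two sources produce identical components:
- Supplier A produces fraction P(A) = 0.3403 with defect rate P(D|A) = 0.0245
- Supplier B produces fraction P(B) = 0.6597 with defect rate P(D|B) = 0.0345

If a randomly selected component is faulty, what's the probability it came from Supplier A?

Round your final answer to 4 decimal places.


Let A = from Supplier A, D = faulty

Given:
- P(A) = 0.3403, P(B) = 0.6597
- P(D|A) = 0.0245, P(D|B) = 0.0345

Step 1: Find P(D)
P(D) = P(D|A)P(A) + P(D|B)P(B)
     = 0.0245 × 0.3403 + 0.0345 × 0.6597
     = 0.00833735 + 0.02275965
     = 0.03109700

Step 2: Apply Bayes' theorem
P(A|D) = P(D|A)P(A) / P(D)
       = 0.00833735 / 0.03109700
       = 0.2681


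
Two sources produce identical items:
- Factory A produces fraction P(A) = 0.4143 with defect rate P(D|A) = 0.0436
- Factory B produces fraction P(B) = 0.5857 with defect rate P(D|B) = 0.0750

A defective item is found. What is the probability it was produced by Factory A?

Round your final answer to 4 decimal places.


Let A = from Factory A, D = defective

Given:
- P(A) = 0.4143, P(B) = 0.5857
- P(D|A) = 0.0436, P(D|B) = 0.0750

Step 1: Find P(D)
P(D) = P(D|A)P(A) + P(D|B)P(B)
     = 0.0436 × 0.4143 + 0.0750 × 0.5857
     = 0.01806348 + 0.04392750
     = 0.06199098

Step 2: Apply Bayes' theorem
P(A|D) = P(D|A)P(A) / P(D)
       = 0.01806348 / 0.06199098
       = 0.2914


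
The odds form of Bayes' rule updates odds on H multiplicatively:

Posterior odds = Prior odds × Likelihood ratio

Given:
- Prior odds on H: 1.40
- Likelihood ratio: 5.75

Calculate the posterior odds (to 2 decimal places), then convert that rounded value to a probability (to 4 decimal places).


Step 1: Calculate posterior odds
Posterior odds = Prior odds × LR
               = 1.40 × 5.75
               = 8.05

Step 2: Convert to probability
P(H|E) = Posterior odds / (1 + Posterior odds)
       = 8.05 / (1 + 8.05)
       = 8.05 / 9.05
       = 0.8895

The evidence increased P(H) from 0.5833 to 0.8895.


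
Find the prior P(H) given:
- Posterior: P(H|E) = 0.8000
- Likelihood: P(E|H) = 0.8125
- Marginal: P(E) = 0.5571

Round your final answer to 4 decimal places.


From Bayes' theorem: P(H|E) = P(E|H) × P(H) / P(E)

Rearranging for P(H):
P(H) = P(H|E) × P(E) / P(E|H)
     = 0.8000 × 0.5571 / 0.8125
     = 0.44568000 / 0.8125
     = 0.5485


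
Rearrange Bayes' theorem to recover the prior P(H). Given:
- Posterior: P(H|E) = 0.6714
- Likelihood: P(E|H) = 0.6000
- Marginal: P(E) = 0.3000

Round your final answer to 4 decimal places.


From Bayes' theorem: P(H|E) = P(E|H) × P(H) / P(E)

Rearranging for P(H):
P(H) = P(H|E) × P(E) / P(E|H)
     = 0.6714 × 0.3000 / 0.6000
     = 0.20142000 / 0.6000
     = 0.3357


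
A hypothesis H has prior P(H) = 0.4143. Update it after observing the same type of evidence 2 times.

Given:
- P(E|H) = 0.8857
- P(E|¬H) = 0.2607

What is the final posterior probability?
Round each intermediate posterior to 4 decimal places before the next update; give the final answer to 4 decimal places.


Sequential Bayesian updating:

Initial prior: P(H) = 0.4143

Update 1:
  P(E) = 0.8857 × 0.4143 + 0.2607 × 0.5857 = 0.36694551 + 0.15269199 = 0.51963750
  P(H|E) = 0.36694551 / 0.51963750 = 0.7062

Update 2:
  P(E) = 0.8857 × 0.7062 + 0.2607 × 0.2938 = 0.62548134 + 0.07659366 = 0.70207500
  P(H|E) = 0.62548134 / 0.70207500 = 0.8909

Final posterior: 0.8909


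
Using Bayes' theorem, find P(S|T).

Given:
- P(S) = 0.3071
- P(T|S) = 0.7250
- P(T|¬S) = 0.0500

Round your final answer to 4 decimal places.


Bayes' theorem: P(S|T) = P(T|S) × P(S) / P(T)

Step 1: Calculate P(T) using law of total probability
P(T) = P(T|S)P(S) + P(T|¬S)P(¬S)
     = 0.7250 × 0.3071 + 0.0500 × 0.6929
     = 0.22264750 + 0.03464500
     = 0.25729250

Step 2: Apply Bayes' theorem
P(S|T) = P(T|S) × P(S) / P(T)
       = 0.22264750 / 0.25729250
       = 0.8653


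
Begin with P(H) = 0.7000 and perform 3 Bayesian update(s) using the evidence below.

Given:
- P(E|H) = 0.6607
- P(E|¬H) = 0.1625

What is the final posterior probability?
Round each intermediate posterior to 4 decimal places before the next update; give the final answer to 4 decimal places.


Sequential Bayesian updating:

Initial prior: P(H) = 0.7000

Update 1:
  P(E) = 0.6607 × 0.7000 + 0.1625 × 0.3000 = 0.46249000 + 0.04875000 = 0.51124000
  P(H|E) = 0.46249000 / 0.51124000 = 0.9046

Update 2:
  P(E) = 0.6607 × 0.9046 + 0.1625 × 0.0954 = 0.59766922 + 0.01550250 = 0.61317172
  P(H|E) = 0.59766922 / 0.61317172 = 0.9747

Update 3:
  P(E) = 0.6607 × 0.9747 + 0.1625 × 0.0253 = 0.64398429 + 0.00411125 = 0.64809554
  P(H|E) = 0.64398429 / 0.64809554 = 0.9937

Final posterior: 0.9937


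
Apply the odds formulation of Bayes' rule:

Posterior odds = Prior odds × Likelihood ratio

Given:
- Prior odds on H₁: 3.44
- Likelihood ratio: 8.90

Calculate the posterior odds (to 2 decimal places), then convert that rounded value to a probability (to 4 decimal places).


Step 1: Calculate posterior odds
Posterior odds = Prior odds × LR
               = 3.44 × 8.90
               = 30.62

Step 2: Convert to probability
P(H₁|E) = Posterior odds / (1 + Posterior odds)
       = 30.62 / (1 + 30.62)
       = 30.62 / 31.62
       = 0.9684

The evidence increased P(H₁) from 0.7748 to 0.9684.


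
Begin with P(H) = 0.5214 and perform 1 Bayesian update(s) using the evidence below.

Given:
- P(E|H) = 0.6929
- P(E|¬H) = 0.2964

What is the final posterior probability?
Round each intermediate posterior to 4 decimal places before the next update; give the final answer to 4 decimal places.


Sequential Bayesian updating:

Initial prior: P(H) = 0.5214

Update 1:
  P(E) = 0.6929 × 0.5214 + 0.2964 × 0.4786 = 0.36127806 + 0.14185704 = 0.50313510
  P(H|E) = 0.36127806 / 0.50313510 = 0.7181

Final posterior: 0.7181


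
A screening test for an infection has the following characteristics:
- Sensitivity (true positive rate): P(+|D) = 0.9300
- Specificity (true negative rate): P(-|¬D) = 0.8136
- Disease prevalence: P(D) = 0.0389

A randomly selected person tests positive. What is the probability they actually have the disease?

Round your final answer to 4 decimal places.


Let D = has disease, + = positive test

Given:
- P(D) = 0.0389 (prevalence)
- P(+|D) = 0.9300 (sensitivity)
- P(-|¬D) = 0.8136 (specificity)
- P(+|¬D) = 0.1864 (false positive rate = 1 - specificity)

Step 1: Find P(+)
P(+) = P(+|D)P(D) + P(+|¬D)P(¬D)
     = 0.9300 × 0.0389 + 0.1864 × 0.9611
     = 0.03617700 + 0.17914904
     = 0.21532604

Step 2: Apply Bayes' theorem for P(D|+)
P(D|+) = P(+|D)P(D) / P(+)
       = 0.03617700 / 0.21532604
       = 0.1680


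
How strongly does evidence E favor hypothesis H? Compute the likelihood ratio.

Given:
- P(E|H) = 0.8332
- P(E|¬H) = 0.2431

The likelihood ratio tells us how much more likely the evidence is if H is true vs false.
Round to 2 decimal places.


Likelihood Ratio (LR) = P(E|H) / P(E|¬H)

LR = 0.8332 / 0.2431
   = 3.43

The evidence is 3.43 times more likely if H is true than if H is false.
Since LR > 1, the evidence supports H over ¬H.


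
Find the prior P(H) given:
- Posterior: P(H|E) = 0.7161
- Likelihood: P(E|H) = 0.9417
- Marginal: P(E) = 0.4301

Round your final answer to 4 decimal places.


From Bayes' theorem: P(H|E) = P(E|H) × P(H) / P(E)

Rearranging for P(H):
P(H) = P(H|E) × P(E) / P(E|H)
     = 0.7161 × 0.4301 / 0.9417
     = 0.30799461 / 0.9417
     = 0.3271


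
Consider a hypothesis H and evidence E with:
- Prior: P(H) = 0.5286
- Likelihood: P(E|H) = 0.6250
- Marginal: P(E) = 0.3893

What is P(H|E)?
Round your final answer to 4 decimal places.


Using Bayes' theorem:

P(H|E) = P(E|H) × P(H) / P(E)
       = 0.6250 × 0.5286 / 0.3893
       = 0.33037500 / 0.3893
       = 0.8486

The evidence strengthens our belief in H.
Prior: 0.5286 → Posterior: 0.8486


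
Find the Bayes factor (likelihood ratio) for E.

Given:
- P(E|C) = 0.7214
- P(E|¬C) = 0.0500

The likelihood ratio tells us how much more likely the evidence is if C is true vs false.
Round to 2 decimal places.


Likelihood Ratio (LR) = P(E|C) / P(E|¬C)

LR = 0.7214 / 0.0500
   = 14.43

The evidence is 14.43 times more likely if C is true than if C is false.
Because LR exceeds 1, E is evidence for C.


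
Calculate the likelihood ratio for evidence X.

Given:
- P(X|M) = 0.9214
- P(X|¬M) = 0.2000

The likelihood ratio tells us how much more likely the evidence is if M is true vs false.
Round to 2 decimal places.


Likelihood Ratio (LR) = P(X|M) / P(X|¬M)

LR = 0.9214 / 0.2000
   = 4.61

The evidence is 4.61 times more likely if M is true than if M is false.
Since LR > 1, the evidence supports M over ¬M.


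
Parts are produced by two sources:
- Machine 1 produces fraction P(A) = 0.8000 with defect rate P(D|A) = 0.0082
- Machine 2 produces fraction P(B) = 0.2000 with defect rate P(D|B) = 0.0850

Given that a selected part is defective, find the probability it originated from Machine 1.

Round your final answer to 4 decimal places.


Let A = from Machine 1, D = defective

Given:
- P(A) = 0.8000, P(B) = 0.2000
- P(D|A) = 0.0082, P(D|B) = 0.0850

Step 1: Find P(D)
P(D) = P(D|A)P(A) + P(D|B)P(B)
     = 0.0082 × 0.8000 + 0.0850 × 0.2000
     = 0.00656000 + 0.01700000
     = 0.02356000

Step 2: Apply Bayes' theorem
P(A|D) = P(D|A)P(A) / P(D)
       = 0.00656000 / 0.02356000
       = 0.2784


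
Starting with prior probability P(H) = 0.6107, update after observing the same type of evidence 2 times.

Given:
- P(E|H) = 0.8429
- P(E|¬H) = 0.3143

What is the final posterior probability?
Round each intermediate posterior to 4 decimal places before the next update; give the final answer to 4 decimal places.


Sequential Bayesian updating:

Initial prior: P(H) = 0.6107

Update 1:
  P(E) = 0.8429 × 0.6107 + 0.3143 × 0.3893 = 0.51475903 + 0.12235699 = 0.63711602
  P(H|E) = 0.51475903 / 0.63711602 = 0.8080

Update 2:
  P(E) = 0.8429 × 0.8080 + 0.3143 × 0.1920 = 0.68106320 + 0.06034560 = 0.74140880
  P(H|E) = 0.68106320 / 0.74140880 = 0.9186

Final posterior: 0.9186


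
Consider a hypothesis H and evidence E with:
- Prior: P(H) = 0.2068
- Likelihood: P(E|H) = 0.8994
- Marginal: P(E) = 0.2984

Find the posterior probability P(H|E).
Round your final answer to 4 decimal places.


Using Bayes' theorem:

P(H|E) = P(E|H) × P(H) / P(E)
       = 0.8994 × 0.2068 / 0.2984
       = 0.18599592 / 0.2984
       = 0.6233

The evidence strengthens our belief in H.
Prior: 0.2068 → Posterior: 0.6233


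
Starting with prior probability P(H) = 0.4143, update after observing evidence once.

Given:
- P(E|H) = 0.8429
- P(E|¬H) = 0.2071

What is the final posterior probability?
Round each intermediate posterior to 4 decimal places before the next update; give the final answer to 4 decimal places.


Sequential Bayesian updating:

Initial prior: P(H) = 0.4143

Update 1:
  P(E) = 0.8429 × 0.4143 + 0.2071 × 0.5857 = 0.34921347 + 0.12129847 = 0.47051194
  P(H|E) = 0.34921347 / 0.47051194 = 0.7422

Final posterior: 0.7422


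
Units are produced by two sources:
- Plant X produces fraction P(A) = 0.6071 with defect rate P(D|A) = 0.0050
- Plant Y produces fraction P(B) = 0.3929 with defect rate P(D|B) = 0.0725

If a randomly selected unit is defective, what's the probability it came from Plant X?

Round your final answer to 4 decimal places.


Let A = from Plant X, D = defective

Given:
- P(A) = 0.6071, P(B) = 0.3929
- P(D|A) = 0.0050, P(D|B) = 0.0725

Step 1: Find P(D)
P(D) = P(D|A)P(A) + P(D|B)P(B)
     = 0.0050 × 0.6071 + 0.0725 × 0.3929
     = 0.00303550 + 0.02848525
     = 0.03152075

Step 2: Apply Bayes' theorem
P(A|D) = P(D|A)P(A) / P(D)
       = 0.00303550 / 0.03152075
       = 0.0963


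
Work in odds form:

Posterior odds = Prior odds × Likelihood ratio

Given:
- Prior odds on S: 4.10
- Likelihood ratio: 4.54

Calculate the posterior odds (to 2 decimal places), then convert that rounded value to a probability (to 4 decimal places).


Step 1: Calculate posterior odds
Posterior odds = Prior odds × LR
               = 4.10 × 4.54
               = 18.61

Step 2: Convert to probability
P(S|E) = Posterior odds / (1 + Posterior odds)
       = 18.61 / (1 + 18.61)
       = 18.61 / 19.61
       = 0.9490

The evidence increased P(S) from 0.8039 to 0.9490.


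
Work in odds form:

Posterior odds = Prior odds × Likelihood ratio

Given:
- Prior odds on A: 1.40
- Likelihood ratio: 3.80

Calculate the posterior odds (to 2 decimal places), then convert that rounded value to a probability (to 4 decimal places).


Step 1: Calculate posterior odds
Posterior odds = Prior odds × LR
               = 1.40 × 3.80
               = 5.32

Step 2: Convert to probability
P(A|E) = Posterior odds / (1 + Posterior odds)
       = 5.32 / (1 + 5.32)
       = 5.32 / 6.32
       = 0.8418

The evidence increased P(A) from 0.5833 to 0.8418.


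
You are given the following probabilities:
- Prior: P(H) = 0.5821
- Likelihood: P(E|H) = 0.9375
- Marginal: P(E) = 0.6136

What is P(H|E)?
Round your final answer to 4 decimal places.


Using Bayes' theorem:

P(H|E) = P(E|H) × P(H) / P(E)
       = 0.9375 × 0.5821 / 0.6136
       = 0.54571875 / 0.6136
       = 0.8894

The evidence strengthens our belief in H.
Prior: 0.5821 → Posterior: 0.8894


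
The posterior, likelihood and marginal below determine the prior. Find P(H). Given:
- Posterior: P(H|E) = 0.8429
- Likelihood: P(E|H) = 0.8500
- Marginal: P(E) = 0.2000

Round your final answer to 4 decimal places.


From Bayes' theorem: P(H|E) = P(E|H) × P(H) / P(E)

Rearranging for P(H):
P(H) = P(H|E) × P(E) / P(E|H)
     = 0.8429 × 0.2000 / 0.8500
     = 0.16858000 / 0.8500
     = 0.1983


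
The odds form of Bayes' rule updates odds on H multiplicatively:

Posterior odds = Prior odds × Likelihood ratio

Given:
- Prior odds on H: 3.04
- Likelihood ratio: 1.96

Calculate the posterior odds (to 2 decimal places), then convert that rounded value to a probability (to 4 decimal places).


Step 1: Calculate posterior odds
Posterior odds = Prior odds × LR
               = 3.04 × 1.96
               = 5.96

Step 2: Convert to probability
P(H|E) = Posterior odds / (1 + Posterior odds)
       = 5.96 / (1 + 5.96)
       = 5.96 / 6.96
       = 0.8563

The evidence increased P(H) from 0.7525 to 0.8563.


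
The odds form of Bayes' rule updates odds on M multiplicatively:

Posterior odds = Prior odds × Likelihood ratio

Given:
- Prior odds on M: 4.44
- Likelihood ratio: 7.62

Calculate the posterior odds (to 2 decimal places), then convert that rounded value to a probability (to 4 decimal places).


Step 1: Calculate posterior odds
Posterior odds = Prior odds × LR
               = 4.44 × 7.62
               = 33.83

Step 2: Convert to probability
P(M|E) = Posterior odds / (1 + Posterior odds)
       = 33.83 / (1 + 33.83)
       = 33.83 / 34.83
       = 0.9713

The evidence increased P(M) from 0.8162 to 0.9713.


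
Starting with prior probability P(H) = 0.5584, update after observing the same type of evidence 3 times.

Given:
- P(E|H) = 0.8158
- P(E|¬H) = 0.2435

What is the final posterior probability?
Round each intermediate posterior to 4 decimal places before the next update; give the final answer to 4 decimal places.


Sequential Bayesian updating:

Initial prior: P(H) = 0.5584

Update 1:
  P(E) = 0.8158 × 0.5584 + 0.2435 × 0.4416 = 0.45554272 + 0.10752960 = 0.56307232
  P(H|E) = 0.45554272 / 0.56307232 = 0.8090

Update 2:
  P(E) = 0.8158 × 0.8090 + 0.2435 × 0.1910 = 0.65998220 + 0.04650850 = 0.70649070
  P(H|E) = 0.65998220 / 0.70649070 = 0.9342

Update 3:
  P(E) = 0.8158 × 0.9342 + 0.2435 × 0.0658 = 0.76212036 + 0.01602230 = 0.77814266
  P(H|E) = 0.76212036 / 0.77814266 = 0.9794

Final posterior: 0.9794


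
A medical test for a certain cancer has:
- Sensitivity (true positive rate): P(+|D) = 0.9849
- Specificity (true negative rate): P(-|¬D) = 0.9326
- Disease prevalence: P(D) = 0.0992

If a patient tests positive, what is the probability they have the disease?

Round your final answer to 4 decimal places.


Let D = has disease, + = positive test

Given:
- P(D) = 0.0992 (prevalence)
- P(+|D) = 0.9849 (sensitivity)
- P(-|¬D) = 0.9326 (specificity)
- P(+|¬D) = 0.0674 (false positive rate = 1 - specificity)

Step 1: Find P(+)
P(+) = P(+|D)P(D) + P(+|¬D)P(¬D)
     = 0.9849 × 0.0992 + 0.0674 × 0.9008
     = 0.09770208 + 0.06071392
     = 0.15841600

Step 2: Apply Bayes' theorem for P(D|+)
P(D|+) = P(+|D)P(D) / P(+)
       = 0.09770208 / 0.15841600
       = 0.6167


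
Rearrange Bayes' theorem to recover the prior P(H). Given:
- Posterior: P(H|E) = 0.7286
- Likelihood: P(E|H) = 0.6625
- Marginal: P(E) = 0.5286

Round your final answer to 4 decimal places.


From Bayes' theorem: P(H|E) = P(E|H) × P(H) / P(E)

Rearranging for P(H):
P(H) = P(H|E) × P(E) / P(E|H)
     = 0.7286 × 0.5286 / 0.6625
     = 0.38513796 / 0.6625
     = 0.5813


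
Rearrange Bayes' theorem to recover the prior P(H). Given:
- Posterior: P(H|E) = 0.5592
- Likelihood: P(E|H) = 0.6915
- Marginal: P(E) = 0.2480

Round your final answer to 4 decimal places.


From Bayes' theorem: P(H|E) = P(E|H) × P(H) / P(E)

Rearranging for P(H):
P(H) = P(H|E) × P(E) / P(E|H)
     = 0.5592 × 0.2480 / 0.6915
     = 0.13868160 / 0.6915
     = 0.2006


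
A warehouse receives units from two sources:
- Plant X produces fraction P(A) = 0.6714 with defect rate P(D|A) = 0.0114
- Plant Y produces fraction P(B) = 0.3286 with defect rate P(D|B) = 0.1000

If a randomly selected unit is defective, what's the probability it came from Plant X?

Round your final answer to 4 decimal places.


Let A = from Plant X, D = defective

Given:
- P(A) = 0.6714, P(B) = 0.3286
- P(D|A) = 0.0114, P(D|B) = 0.1000

Step 1: Find P(D)
P(D) = P(D|A)P(A) + P(D|B)P(B)
     = 0.0114 × 0.6714 + 0.1000 × 0.3286
     = 0.00765396 + 0.03286000
     = 0.04051396

Step 2: Apply Bayes' theorem
P(A|D) = P(D|A)P(A) / P(D)
       = 0.00765396 / 0.04051396
       = 0.1889


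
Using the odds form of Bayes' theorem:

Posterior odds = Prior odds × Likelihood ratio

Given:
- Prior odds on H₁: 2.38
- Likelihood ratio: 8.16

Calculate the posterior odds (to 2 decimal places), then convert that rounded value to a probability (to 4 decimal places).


Step 1: Calculate posterior odds
Posterior odds = Prior odds × LR
               = 2.38 × 8.16
               = 19.42

Step 2: Convert to probability
P(H₁|E) = Posterior odds / (1 + Posterior odds)
       = 19.42 / (1 + 19.42)
       = 19.42 / 20.42
       = 0.9510

The evidence increased P(H₁) from 0.7041 to 0.9510.


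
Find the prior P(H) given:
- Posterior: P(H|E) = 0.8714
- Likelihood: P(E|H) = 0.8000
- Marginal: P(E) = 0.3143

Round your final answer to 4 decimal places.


From Bayes' theorem: P(H|E) = P(E|H) × P(H) / P(E)

Rearranging for P(H):
P(H) = P(H|E) × P(E) / P(E|H)
     = 0.8714 × 0.3143 / 0.8000
     = 0.27388102 / 0.8000
     = 0.3424
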